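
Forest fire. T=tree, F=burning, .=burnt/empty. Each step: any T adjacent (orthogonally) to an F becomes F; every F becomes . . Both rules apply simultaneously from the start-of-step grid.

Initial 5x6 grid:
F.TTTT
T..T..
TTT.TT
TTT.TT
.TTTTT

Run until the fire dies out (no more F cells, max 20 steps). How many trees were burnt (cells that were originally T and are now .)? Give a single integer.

Step 1: +1 fires, +1 burnt (F count now 1)
Step 2: +1 fires, +1 burnt (F count now 1)
Step 3: +2 fires, +1 burnt (F count now 2)
Step 4: +2 fires, +2 burnt (F count now 2)
Step 5: +2 fires, +2 burnt (F count now 2)
Step 6: +1 fires, +2 burnt (F count now 1)
Step 7: +1 fires, +1 burnt (F count now 1)
Step 8: +1 fires, +1 burnt (F count now 1)
Step 9: +2 fires, +1 burnt (F count now 2)
Step 10: +2 fires, +2 burnt (F count now 2)
Step 11: +1 fires, +2 burnt (F count now 1)
Step 12: +0 fires, +1 burnt (F count now 0)
Fire out after step 12
Initially T: 21, now '.': 25
Total burnt (originally-T cells now '.'): 16

Answer: 16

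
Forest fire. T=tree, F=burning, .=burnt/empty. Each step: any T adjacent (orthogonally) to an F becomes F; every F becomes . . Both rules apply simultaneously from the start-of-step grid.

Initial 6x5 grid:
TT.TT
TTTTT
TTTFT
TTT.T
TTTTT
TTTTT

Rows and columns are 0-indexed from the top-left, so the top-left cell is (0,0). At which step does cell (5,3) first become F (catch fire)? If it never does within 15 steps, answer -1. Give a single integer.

Step 1: cell (5,3)='T' (+3 fires, +1 burnt)
Step 2: cell (5,3)='T' (+6 fires, +3 burnt)
Step 3: cell (5,3)='T' (+6 fires, +6 burnt)
Step 4: cell (5,3)='T' (+7 fires, +6 burnt)
Step 5: cell (5,3)='F' (+4 fires, +7 burnt)
  -> target ignites at step 5
Step 6: cell (5,3)='.' (+1 fires, +4 burnt)
Step 7: cell (5,3)='.' (+0 fires, +1 burnt)
  fire out at step 7

5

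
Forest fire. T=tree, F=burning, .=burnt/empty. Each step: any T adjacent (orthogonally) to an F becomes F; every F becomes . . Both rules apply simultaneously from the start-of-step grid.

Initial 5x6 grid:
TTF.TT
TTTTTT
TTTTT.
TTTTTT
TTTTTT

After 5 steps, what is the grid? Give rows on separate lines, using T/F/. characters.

Step 1: 2 trees catch fire, 1 burn out
  TF..TT
  TTFTTT
  TTTTT.
  TTTTTT
  TTTTTT
Step 2: 4 trees catch fire, 2 burn out
  F...TT
  TF.FTT
  TTFTT.
  TTTTTT
  TTTTTT
Step 3: 5 trees catch fire, 4 burn out
  ....TT
  F...FT
  TF.FT.
  TTFTTT
  TTTTTT
Step 4: 7 trees catch fire, 5 burn out
  ....FT
  .....F
  F...F.
  TF.FTT
  TTFTTT
Step 5: 5 trees catch fire, 7 burn out
  .....F
  ......
  ......
  F...FT
  TF.FTT

.....F
......
......
F...FT
TF.FTT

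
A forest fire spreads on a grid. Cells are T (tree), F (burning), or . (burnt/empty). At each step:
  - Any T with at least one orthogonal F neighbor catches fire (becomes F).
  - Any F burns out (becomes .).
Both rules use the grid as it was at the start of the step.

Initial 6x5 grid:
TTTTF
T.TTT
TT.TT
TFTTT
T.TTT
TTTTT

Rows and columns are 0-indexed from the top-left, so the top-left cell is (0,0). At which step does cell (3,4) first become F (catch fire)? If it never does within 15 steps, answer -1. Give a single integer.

Step 1: cell (3,4)='T' (+5 fires, +2 burnt)
Step 2: cell (3,4)='T' (+7 fires, +5 burnt)
Step 3: cell (3,4)='F' (+8 fires, +7 burnt)
  -> target ignites at step 3
Step 4: cell (3,4)='.' (+4 fires, +8 burnt)
Step 5: cell (3,4)='.' (+1 fires, +4 burnt)
Step 6: cell (3,4)='.' (+0 fires, +1 burnt)
  fire out at step 6

3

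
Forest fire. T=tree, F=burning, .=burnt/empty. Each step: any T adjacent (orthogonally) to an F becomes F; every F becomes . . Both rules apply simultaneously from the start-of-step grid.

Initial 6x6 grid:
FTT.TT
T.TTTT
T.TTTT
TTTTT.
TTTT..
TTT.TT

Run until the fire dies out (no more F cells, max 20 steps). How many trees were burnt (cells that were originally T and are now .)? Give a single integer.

Answer: 26

Derivation:
Step 1: +2 fires, +1 burnt (F count now 2)
Step 2: +2 fires, +2 burnt (F count now 2)
Step 3: +2 fires, +2 burnt (F count now 2)
Step 4: +4 fires, +2 burnt (F count now 4)
Step 5: +5 fires, +4 burnt (F count now 5)
Step 6: +6 fires, +5 burnt (F count now 6)
Step 7: +5 fires, +6 burnt (F count now 5)
Step 8: +0 fires, +5 burnt (F count now 0)
Fire out after step 8
Initially T: 28, now '.': 34
Total burnt (originally-T cells now '.'): 26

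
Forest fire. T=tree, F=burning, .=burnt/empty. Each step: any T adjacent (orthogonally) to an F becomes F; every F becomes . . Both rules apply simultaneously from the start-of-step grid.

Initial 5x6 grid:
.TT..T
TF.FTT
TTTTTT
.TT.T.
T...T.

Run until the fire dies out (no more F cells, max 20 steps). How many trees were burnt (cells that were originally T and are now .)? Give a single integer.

Step 1: +5 fires, +2 burnt (F count now 5)
Step 2: +6 fires, +5 burnt (F count now 6)
Step 3: +4 fires, +6 burnt (F count now 4)
Step 4: +1 fires, +4 burnt (F count now 1)
Step 5: +0 fires, +1 burnt (F count now 0)
Fire out after step 5
Initially T: 17, now '.': 29
Total burnt (originally-T cells now '.'): 16

Answer: 16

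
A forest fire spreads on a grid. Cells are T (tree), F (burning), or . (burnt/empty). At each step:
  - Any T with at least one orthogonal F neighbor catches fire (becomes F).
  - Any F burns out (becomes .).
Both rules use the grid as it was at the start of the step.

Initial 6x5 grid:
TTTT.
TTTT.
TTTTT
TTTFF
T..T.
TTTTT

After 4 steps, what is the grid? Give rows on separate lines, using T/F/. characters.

Step 1: 4 trees catch fire, 2 burn out
  TTTT.
  TTTT.
  TTTFF
  TTF..
  T..F.
  TTTTT
Step 2: 4 trees catch fire, 4 burn out
  TTTT.
  TTTF.
  TTF..
  TF...
  T....
  TTTFT
Step 3: 6 trees catch fire, 4 burn out
  TTTF.
  TTF..
  TF...
  F....
  T....
  TTF.F
Step 4: 5 trees catch fire, 6 burn out
  TTF..
  TF...
  F....
  .....
  F....
  TF...

TTF..
TF...
F....
.....
F....
TF...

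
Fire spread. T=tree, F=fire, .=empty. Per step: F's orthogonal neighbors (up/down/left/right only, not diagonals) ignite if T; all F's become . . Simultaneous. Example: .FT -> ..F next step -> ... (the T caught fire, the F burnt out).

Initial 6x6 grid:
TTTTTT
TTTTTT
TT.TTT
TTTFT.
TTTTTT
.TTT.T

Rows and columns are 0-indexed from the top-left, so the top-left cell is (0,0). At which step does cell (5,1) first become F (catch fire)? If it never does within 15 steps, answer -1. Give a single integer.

Step 1: cell (5,1)='T' (+4 fires, +1 burnt)
Step 2: cell (5,1)='T' (+6 fires, +4 burnt)
Step 3: cell (5,1)='T' (+9 fires, +6 burnt)
Step 4: cell (5,1)='F' (+8 fires, +9 burnt)
  -> target ignites at step 4
Step 5: cell (5,1)='.' (+3 fires, +8 burnt)
Step 6: cell (5,1)='.' (+1 fires, +3 burnt)
Step 7: cell (5,1)='.' (+0 fires, +1 burnt)
  fire out at step 7

4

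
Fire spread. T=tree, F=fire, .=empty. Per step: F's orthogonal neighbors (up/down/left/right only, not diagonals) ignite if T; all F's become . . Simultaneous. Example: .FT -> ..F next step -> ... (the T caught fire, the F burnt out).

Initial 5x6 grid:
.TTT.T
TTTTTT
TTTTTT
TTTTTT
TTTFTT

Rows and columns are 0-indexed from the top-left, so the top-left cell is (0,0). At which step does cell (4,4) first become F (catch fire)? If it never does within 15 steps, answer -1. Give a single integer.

Step 1: cell (4,4)='F' (+3 fires, +1 burnt)
  -> target ignites at step 1
Step 2: cell (4,4)='.' (+5 fires, +3 burnt)
Step 3: cell (4,4)='.' (+6 fires, +5 burnt)
Step 4: cell (4,4)='.' (+6 fires, +6 burnt)
Step 5: cell (4,4)='.' (+4 fires, +6 burnt)
Step 6: cell (4,4)='.' (+3 fires, +4 burnt)
Step 7: cell (4,4)='.' (+0 fires, +3 burnt)
  fire out at step 7

1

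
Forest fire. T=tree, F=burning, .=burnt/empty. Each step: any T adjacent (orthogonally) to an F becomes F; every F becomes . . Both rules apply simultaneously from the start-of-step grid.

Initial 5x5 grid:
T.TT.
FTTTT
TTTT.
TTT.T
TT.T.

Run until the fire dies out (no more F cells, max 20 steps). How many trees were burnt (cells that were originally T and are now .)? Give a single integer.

Step 1: +3 fires, +1 burnt (F count now 3)
Step 2: +3 fires, +3 burnt (F count now 3)
Step 3: +5 fires, +3 burnt (F count now 5)
Step 4: +5 fires, +5 burnt (F count now 5)
Step 5: +0 fires, +5 burnt (F count now 0)
Fire out after step 5
Initially T: 18, now '.': 23
Total burnt (originally-T cells now '.'): 16

Answer: 16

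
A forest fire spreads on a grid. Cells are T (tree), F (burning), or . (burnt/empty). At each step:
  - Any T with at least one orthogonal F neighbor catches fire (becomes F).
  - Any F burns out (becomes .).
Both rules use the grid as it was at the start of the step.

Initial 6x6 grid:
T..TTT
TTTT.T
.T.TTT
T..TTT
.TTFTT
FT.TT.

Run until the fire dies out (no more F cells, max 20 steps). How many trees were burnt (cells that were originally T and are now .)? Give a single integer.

Answer: 23

Derivation:
Step 1: +5 fires, +2 burnt (F count now 5)
Step 2: +5 fires, +5 burnt (F count now 5)
Step 3: +3 fires, +5 burnt (F count now 3)
Step 4: +3 fires, +3 burnt (F count now 3)
Step 5: +3 fires, +3 burnt (F count now 3)
Step 6: +3 fires, +3 burnt (F count now 3)
Step 7: +1 fires, +3 burnt (F count now 1)
Step 8: +0 fires, +1 burnt (F count now 0)
Fire out after step 8
Initially T: 24, now '.': 35
Total burnt (originally-T cells now '.'): 23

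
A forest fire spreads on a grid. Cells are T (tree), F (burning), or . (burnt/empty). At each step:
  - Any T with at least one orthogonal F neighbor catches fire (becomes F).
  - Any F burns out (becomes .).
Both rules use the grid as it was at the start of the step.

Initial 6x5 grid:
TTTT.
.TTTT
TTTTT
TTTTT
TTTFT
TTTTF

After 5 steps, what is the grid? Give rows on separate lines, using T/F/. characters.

Step 1: 4 trees catch fire, 2 burn out
  TTTT.
  .TTTT
  TTTTT
  TTTFT
  TTF.F
  TTTF.
Step 2: 5 trees catch fire, 4 burn out
  TTTT.
  .TTTT
  TTTFT
  TTF.F
  TF...
  TTF..
Step 3: 6 trees catch fire, 5 burn out
  TTTT.
  .TTFT
  TTF.F
  TF...
  F....
  TF...
Step 4: 6 trees catch fire, 6 burn out
  TTTF.
  .TF.F
  TF...
  F....
  .....
  F....
Step 5: 3 trees catch fire, 6 burn out
  TTF..
  .F...
  F....
  .....
  .....
  .....

TTF..
.F...
F....
.....
.....
.....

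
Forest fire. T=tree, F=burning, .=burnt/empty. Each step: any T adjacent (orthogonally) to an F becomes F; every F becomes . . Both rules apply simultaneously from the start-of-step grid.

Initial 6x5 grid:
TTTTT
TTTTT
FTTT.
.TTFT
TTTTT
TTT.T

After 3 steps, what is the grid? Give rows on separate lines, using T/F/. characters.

Step 1: 6 trees catch fire, 2 burn out
  TTTTT
  FTTTT
  .FTF.
  .TF.F
  TTTFT
  TTT.T
Step 2: 7 trees catch fire, 6 burn out
  FTTTT
  .FTFT
  ..F..
  .F...
  TTF.F
  TTT.T
Step 3: 7 trees catch fire, 7 burn out
  .FTFT
  ..F.F
  .....
  .....
  TF...
  TTF.F

.FTFT
..F.F
.....
.....
TF...
TTF.F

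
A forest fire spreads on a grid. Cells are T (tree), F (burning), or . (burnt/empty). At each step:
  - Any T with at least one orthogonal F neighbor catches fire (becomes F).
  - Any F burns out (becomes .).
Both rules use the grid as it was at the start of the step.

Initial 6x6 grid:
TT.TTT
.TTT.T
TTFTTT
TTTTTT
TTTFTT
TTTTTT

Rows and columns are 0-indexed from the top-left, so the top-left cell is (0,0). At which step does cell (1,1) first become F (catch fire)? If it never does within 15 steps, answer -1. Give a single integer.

Step 1: cell (1,1)='T' (+8 fires, +2 burnt)
Step 2: cell (1,1)='F' (+10 fires, +8 burnt)
  -> target ignites at step 2
Step 3: cell (1,1)='.' (+8 fires, +10 burnt)
Step 4: cell (1,1)='.' (+4 fires, +8 burnt)
Step 5: cell (1,1)='.' (+1 fires, +4 burnt)
Step 6: cell (1,1)='.' (+0 fires, +1 burnt)
  fire out at step 6

2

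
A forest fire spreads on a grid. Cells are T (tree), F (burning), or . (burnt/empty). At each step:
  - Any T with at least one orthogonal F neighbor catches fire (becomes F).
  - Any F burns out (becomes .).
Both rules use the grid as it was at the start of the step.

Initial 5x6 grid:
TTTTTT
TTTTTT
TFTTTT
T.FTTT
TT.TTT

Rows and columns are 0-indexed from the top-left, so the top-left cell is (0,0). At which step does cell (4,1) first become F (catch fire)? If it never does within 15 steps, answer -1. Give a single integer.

Step 1: cell (4,1)='T' (+4 fires, +2 burnt)
Step 2: cell (4,1)='T' (+7 fires, +4 burnt)
Step 3: cell (4,1)='T' (+7 fires, +7 burnt)
Step 4: cell (4,1)='F' (+5 fires, +7 burnt)
  -> target ignites at step 4
Step 5: cell (4,1)='.' (+2 fires, +5 burnt)
Step 6: cell (4,1)='.' (+1 fires, +2 burnt)
Step 7: cell (4,1)='.' (+0 fires, +1 burnt)
  fire out at step 7

4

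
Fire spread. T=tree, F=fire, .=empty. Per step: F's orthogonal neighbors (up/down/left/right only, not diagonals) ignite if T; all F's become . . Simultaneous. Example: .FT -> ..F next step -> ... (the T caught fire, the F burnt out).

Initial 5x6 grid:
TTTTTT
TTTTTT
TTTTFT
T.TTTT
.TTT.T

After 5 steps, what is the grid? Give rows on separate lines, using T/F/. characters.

Step 1: 4 trees catch fire, 1 burn out
  TTTTTT
  TTTTFT
  TTTF.F
  T.TTFT
  .TTT.T
Step 2: 6 trees catch fire, 4 burn out
  TTTTFT
  TTTF.F
  TTF...
  T.TF.F
  .TTT.T
Step 3: 7 trees catch fire, 6 burn out
  TTTF.F
  TTF...
  TF....
  T.F...
  .TTF.F
Step 4: 4 trees catch fire, 7 burn out
  TTF...
  TF....
  F.....
  T.....
  .TF...
Step 5: 4 trees catch fire, 4 burn out
  TF....
  F.....
  ......
  F.....
  .F....

TF....
F.....
......
F.....
.F....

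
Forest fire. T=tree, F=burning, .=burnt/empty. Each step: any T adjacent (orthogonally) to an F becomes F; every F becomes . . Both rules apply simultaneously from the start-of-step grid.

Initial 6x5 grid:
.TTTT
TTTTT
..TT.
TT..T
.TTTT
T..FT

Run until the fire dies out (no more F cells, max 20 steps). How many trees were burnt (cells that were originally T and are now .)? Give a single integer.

Step 1: +2 fires, +1 burnt (F count now 2)
Step 2: +2 fires, +2 burnt (F count now 2)
Step 3: +2 fires, +2 burnt (F count now 2)
Step 4: +1 fires, +2 burnt (F count now 1)
Step 5: +1 fires, +1 burnt (F count now 1)
Step 6: +0 fires, +1 burnt (F count now 0)
Fire out after step 6
Initially T: 20, now '.': 18
Total burnt (originally-T cells now '.'): 8

Answer: 8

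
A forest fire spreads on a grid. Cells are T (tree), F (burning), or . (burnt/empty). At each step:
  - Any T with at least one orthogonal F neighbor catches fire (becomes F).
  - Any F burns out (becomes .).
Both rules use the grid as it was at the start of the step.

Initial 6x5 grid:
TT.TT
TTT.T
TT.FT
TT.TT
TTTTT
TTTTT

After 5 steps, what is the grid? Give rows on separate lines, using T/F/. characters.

Step 1: 2 trees catch fire, 1 burn out
  TT.TT
  TTT.T
  TT..F
  TT.FT
  TTTTT
  TTTTT
Step 2: 3 trees catch fire, 2 burn out
  TT.TT
  TTT.F
  TT...
  TT..F
  TTTFT
  TTTTT
Step 3: 4 trees catch fire, 3 burn out
  TT.TF
  TTT..
  TT...
  TT...
  TTF.F
  TTTFT
Step 4: 4 trees catch fire, 4 burn out
  TT.F.
  TTT..
  TT...
  TT...
  TF...
  TTF.F
Step 5: 3 trees catch fire, 4 burn out
  TT...
  TTT..
  TT...
  TF...
  F....
  TF...

TT...
TTT..
TT...
TF...
F....
TF...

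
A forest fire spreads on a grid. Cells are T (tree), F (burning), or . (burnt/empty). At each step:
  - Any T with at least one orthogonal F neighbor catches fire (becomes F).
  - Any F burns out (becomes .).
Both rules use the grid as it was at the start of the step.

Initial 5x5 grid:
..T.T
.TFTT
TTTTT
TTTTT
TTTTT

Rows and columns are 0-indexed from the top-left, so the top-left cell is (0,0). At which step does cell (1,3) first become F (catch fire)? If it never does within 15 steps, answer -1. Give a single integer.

Step 1: cell (1,3)='F' (+4 fires, +1 burnt)
  -> target ignites at step 1
Step 2: cell (1,3)='.' (+4 fires, +4 burnt)
Step 3: cell (1,3)='.' (+6 fires, +4 burnt)
Step 4: cell (1,3)='.' (+4 fires, +6 burnt)
Step 5: cell (1,3)='.' (+2 fires, +4 burnt)
Step 6: cell (1,3)='.' (+0 fires, +2 burnt)
  fire out at step 6

1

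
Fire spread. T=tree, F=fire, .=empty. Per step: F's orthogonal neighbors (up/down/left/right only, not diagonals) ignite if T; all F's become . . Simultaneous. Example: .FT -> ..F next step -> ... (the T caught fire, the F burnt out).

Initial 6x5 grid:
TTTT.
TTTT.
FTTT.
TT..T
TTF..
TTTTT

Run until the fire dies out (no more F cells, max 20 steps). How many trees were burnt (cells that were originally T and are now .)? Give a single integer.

Answer: 20

Derivation:
Step 1: +5 fires, +2 burnt (F count now 5)
Step 2: +7 fires, +5 burnt (F count now 7)
Step 3: +5 fires, +7 burnt (F count now 5)
Step 4: +2 fires, +5 burnt (F count now 2)
Step 5: +1 fires, +2 burnt (F count now 1)
Step 6: +0 fires, +1 burnt (F count now 0)
Fire out after step 6
Initially T: 21, now '.': 29
Total burnt (originally-T cells now '.'): 20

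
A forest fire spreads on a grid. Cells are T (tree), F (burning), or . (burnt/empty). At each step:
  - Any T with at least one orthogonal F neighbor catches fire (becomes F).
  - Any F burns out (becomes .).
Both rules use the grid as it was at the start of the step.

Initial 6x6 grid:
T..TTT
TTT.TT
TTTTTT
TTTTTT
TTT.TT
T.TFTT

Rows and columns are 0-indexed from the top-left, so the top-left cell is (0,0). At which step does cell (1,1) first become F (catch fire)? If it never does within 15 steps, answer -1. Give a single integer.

Step 1: cell (1,1)='T' (+2 fires, +1 burnt)
Step 2: cell (1,1)='T' (+3 fires, +2 burnt)
Step 3: cell (1,1)='T' (+4 fires, +3 burnt)
Step 4: cell (1,1)='T' (+6 fires, +4 burnt)
Step 5: cell (1,1)='T' (+7 fires, +6 burnt)
Step 6: cell (1,1)='F' (+4 fires, +7 burnt)
  -> target ignites at step 6
Step 7: cell (1,1)='.' (+3 fires, +4 burnt)
Step 8: cell (1,1)='.' (+1 fires, +3 burnt)
Step 9: cell (1,1)='.' (+0 fires, +1 burnt)
  fire out at step 9

6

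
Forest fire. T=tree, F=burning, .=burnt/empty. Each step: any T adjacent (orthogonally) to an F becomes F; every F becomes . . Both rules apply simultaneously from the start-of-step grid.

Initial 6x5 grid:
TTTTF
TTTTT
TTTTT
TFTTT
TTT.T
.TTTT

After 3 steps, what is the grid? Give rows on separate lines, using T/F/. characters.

Step 1: 6 trees catch fire, 2 burn out
  TTTF.
  TTTTF
  TFTTT
  F.FTT
  TFT.T
  .TTTT
Step 2: 10 trees catch fire, 6 burn out
  TTF..
  TFTF.
  F.FTF
  ...FT
  F.F.T
  .FTTT
Step 3: 6 trees catch fire, 10 burn out
  TF...
  F.F..
  ...F.
  ....F
  ....T
  ..FTT

TF...
F.F..
...F.
....F
....T
..FTT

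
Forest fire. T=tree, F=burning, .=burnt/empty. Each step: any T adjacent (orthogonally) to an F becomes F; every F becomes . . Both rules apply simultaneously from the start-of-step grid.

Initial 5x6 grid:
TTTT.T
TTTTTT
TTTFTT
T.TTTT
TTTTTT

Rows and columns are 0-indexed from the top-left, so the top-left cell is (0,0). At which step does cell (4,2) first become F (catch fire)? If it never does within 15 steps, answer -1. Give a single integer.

Step 1: cell (4,2)='T' (+4 fires, +1 burnt)
Step 2: cell (4,2)='T' (+8 fires, +4 burnt)
Step 3: cell (4,2)='F' (+7 fires, +8 burnt)
  -> target ignites at step 3
Step 4: cell (4,2)='.' (+6 fires, +7 burnt)
Step 5: cell (4,2)='.' (+2 fires, +6 burnt)
Step 6: cell (4,2)='.' (+0 fires, +2 burnt)
  fire out at step 6

3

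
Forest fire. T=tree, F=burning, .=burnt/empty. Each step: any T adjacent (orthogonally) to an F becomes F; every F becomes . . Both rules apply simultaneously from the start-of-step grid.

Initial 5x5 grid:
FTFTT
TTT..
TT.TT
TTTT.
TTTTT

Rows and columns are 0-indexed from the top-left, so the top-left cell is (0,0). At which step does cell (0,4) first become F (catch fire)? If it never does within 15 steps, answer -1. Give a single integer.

Step 1: cell (0,4)='T' (+4 fires, +2 burnt)
Step 2: cell (0,4)='F' (+3 fires, +4 burnt)
  -> target ignites at step 2
Step 3: cell (0,4)='.' (+2 fires, +3 burnt)
Step 4: cell (0,4)='.' (+2 fires, +2 burnt)
Step 5: cell (0,4)='.' (+2 fires, +2 burnt)
Step 6: cell (0,4)='.' (+2 fires, +2 burnt)
Step 7: cell (0,4)='.' (+2 fires, +2 burnt)
Step 8: cell (0,4)='.' (+2 fires, +2 burnt)
Step 9: cell (0,4)='.' (+0 fires, +2 burnt)
  fire out at step 9

2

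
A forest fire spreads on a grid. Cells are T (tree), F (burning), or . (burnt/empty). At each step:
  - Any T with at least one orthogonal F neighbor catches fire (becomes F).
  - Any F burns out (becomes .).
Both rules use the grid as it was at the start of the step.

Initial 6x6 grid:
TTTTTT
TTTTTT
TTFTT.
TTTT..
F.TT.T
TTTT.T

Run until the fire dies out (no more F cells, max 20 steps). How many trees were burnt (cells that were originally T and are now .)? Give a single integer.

Step 1: +6 fires, +2 burnt (F count now 6)
Step 2: +9 fires, +6 burnt (F count now 9)
Step 3: +6 fires, +9 burnt (F count now 6)
Step 4: +4 fires, +6 burnt (F count now 4)
Step 5: +1 fires, +4 burnt (F count now 1)
Step 6: +0 fires, +1 burnt (F count now 0)
Fire out after step 6
Initially T: 28, now '.': 34
Total burnt (originally-T cells now '.'): 26

Answer: 26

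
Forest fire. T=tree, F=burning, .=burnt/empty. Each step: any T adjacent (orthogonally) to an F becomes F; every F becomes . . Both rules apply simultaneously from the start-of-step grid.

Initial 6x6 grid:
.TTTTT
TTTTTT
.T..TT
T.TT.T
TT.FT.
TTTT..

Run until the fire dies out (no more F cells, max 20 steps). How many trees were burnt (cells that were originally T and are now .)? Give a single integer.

Answer: 10

Derivation:
Step 1: +3 fires, +1 burnt (F count now 3)
Step 2: +2 fires, +3 burnt (F count now 2)
Step 3: +1 fires, +2 burnt (F count now 1)
Step 4: +2 fires, +1 burnt (F count now 2)
Step 5: +1 fires, +2 burnt (F count now 1)
Step 6: +1 fires, +1 burnt (F count now 1)
Step 7: +0 fires, +1 burnt (F count now 0)
Fire out after step 7
Initially T: 25, now '.': 21
Total burnt (originally-T cells now '.'): 10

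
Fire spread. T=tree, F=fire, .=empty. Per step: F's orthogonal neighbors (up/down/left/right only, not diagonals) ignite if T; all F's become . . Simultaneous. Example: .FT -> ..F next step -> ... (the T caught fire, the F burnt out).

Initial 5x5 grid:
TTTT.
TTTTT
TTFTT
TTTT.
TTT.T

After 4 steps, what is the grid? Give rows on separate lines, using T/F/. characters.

Step 1: 4 trees catch fire, 1 burn out
  TTTT.
  TTFTT
  TF.FT
  TTFT.
  TTT.T
Step 2: 8 trees catch fire, 4 burn out
  TTFT.
  TF.FT
  F...F
  TF.F.
  TTF.T
Step 3: 6 trees catch fire, 8 burn out
  TF.F.
  F...F
  .....
  F....
  TF..T
Step 4: 2 trees catch fire, 6 burn out
  F....
  .....
  .....
  .....
  F...T

F....
.....
.....
.....
F...T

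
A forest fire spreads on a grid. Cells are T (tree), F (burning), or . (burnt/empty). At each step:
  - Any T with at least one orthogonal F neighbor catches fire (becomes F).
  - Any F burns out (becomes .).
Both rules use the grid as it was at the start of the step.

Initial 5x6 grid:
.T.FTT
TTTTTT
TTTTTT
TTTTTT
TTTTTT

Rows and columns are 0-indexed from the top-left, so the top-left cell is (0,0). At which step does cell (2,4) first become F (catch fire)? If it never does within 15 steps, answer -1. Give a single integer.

Step 1: cell (2,4)='T' (+2 fires, +1 burnt)
Step 2: cell (2,4)='T' (+4 fires, +2 burnt)
Step 3: cell (2,4)='F' (+5 fires, +4 burnt)
  -> target ignites at step 3
Step 4: cell (2,4)='.' (+7 fires, +5 burnt)
Step 5: cell (2,4)='.' (+5 fires, +7 burnt)
Step 6: cell (2,4)='.' (+3 fires, +5 burnt)
Step 7: cell (2,4)='.' (+1 fires, +3 burnt)
Step 8: cell (2,4)='.' (+0 fires, +1 burnt)
  fire out at step 8

3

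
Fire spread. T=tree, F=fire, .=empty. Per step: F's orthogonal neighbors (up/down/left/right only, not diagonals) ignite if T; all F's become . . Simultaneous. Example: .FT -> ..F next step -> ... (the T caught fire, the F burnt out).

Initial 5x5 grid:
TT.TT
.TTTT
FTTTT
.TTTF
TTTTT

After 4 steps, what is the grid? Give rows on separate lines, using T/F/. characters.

Step 1: 4 trees catch fire, 2 burn out
  TT.TT
  .TTTT
  .FTTF
  .TTF.
  TTTTF
Step 2: 7 trees catch fire, 4 burn out
  TT.TT
  .FTTF
  ..FF.
  .FF..
  TTTF.
Step 3: 6 trees catch fire, 7 burn out
  TF.TF
  ..FF.
  .....
  .....
  TFF..
Step 4: 3 trees catch fire, 6 burn out
  F..F.
  .....
  .....
  .....
  F....

F..F.
.....
.....
.....
F....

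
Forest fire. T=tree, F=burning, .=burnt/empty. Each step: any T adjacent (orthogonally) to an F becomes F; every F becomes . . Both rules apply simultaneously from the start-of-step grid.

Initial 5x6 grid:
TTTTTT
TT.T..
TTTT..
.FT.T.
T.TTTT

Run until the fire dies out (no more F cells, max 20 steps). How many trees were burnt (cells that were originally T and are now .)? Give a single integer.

Step 1: +2 fires, +1 burnt (F count now 2)
Step 2: +4 fires, +2 burnt (F count now 4)
Step 3: +4 fires, +4 burnt (F count now 4)
Step 4: +4 fires, +4 burnt (F count now 4)
Step 5: +3 fires, +4 burnt (F count now 3)
Step 6: +1 fires, +3 burnt (F count now 1)
Step 7: +1 fires, +1 burnt (F count now 1)
Step 8: +0 fires, +1 burnt (F count now 0)
Fire out after step 8
Initially T: 20, now '.': 29
Total burnt (originally-T cells now '.'): 19

Answer: 19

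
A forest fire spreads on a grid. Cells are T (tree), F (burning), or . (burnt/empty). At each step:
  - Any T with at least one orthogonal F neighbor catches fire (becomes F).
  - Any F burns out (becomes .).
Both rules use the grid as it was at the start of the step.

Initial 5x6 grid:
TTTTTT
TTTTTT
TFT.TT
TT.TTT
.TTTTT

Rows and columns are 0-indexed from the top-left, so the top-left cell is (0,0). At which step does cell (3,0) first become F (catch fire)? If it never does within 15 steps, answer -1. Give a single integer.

Step 1: cell (3,0)='T' (+4 fires, +1 burnt)
Step 2: cell (3,0)='F' (+5 fires, +4 burnt)
  -> target ignites at step 2
Step 3: cell (3,0)='.' (+4 fires, +5 burnt)
Step 4: cell (3,0)='.' (+3 fires, +4 burnt)
Step 5: cell (3,0)='.' (+5 fires, +3 burnt)
Step 6: cell (3,0)='.' (+4 fires, +5 burnt)
Step 7: cell (3,0)='.' (+1 fires, +4 burnt)
Step 8: cell (3,0)='.' (+0 fires, +1 burnt)
  fire out at step 8

2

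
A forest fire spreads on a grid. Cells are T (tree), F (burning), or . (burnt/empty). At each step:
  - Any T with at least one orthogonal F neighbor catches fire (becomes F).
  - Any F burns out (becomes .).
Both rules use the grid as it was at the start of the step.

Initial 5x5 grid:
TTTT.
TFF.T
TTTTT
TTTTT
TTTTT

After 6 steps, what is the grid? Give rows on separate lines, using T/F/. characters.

Step 1: 5 trees catch fire, 2 burn out
  TFFT.
  F...T
  TFFTT
  TTTTT
  TTTTT
Step 2: 6 trees catch fire, 5 burn out
  F..F.
  ....T
  F..FT
  TFFTT
  TTTTT
Step 3: 5 trees catch fire, 6 burn out
  .....
  ....T
  ....F
  F..FT
  TFFTT
Step 4: 4 trees catch fire, 5 burn out
  .....
  ....F
  .....
  ....F
  F..FT
Step 5: 1 trees catch fire, 4 burn out
  .....
  .....
  .....
  .....
  ....F
Step 6: 0 trees catch fire, 1 burn out
  .....
  .....
  .....
  .....
  .....

.....
.....
.....
.....
.....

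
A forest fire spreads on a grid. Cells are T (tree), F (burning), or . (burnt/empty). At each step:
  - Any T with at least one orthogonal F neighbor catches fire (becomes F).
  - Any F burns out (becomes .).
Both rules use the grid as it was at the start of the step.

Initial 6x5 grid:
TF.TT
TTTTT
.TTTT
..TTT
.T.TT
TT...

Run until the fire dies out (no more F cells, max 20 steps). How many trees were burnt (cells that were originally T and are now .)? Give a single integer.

Step 1: +2 fires, +1 burnt (F count now 2)
Step 2: +3 fires, +2 burnt (F count now 3)
Step 3: +2 fires, +3 burnt (F count now 2)
Step 4: +4 fires, +2 burnt (F count now 4)
Step 5: +3 fires, +4 burnt (F count now 3)
Step 6: +2 fires, +3 burnt (F count now 2)
Step 7: +1 fires, +2 burnt (F count now 1)
Step 8: +0 fires, +1 burnt (F count now 0)
Fire out after step 8
Initially T: 20, now '.': 27
Total burnt (originally-T cells now '.'): 17

Answer: 17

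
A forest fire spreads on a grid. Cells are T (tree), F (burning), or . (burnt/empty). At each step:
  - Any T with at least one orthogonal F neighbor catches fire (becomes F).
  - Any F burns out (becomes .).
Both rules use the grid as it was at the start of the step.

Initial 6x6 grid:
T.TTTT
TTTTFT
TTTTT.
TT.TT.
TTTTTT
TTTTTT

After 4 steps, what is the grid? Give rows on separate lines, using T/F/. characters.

Step 1: 4 trees catch fire, 1 burn out
  T.TTFT
  TTTF.F
  TTTTF.
  TT.TT.
  TTTTTT
  TTTTTT
Step 2: 5 trees catch fire, 4 burn out
  T.TF.F
  TTF...
  TTTF..
  TT.TF.
  TTTTTT
  TTTTTT
Step 3: 5 trees catch fire, 5 burn out
  T.F...
  TF....
  TTF...
  TT.F..
  TTTTFT
  TTTTTT
Step 4: 5 trees catch fire, 5 burn out
  T.....
  F.....
  TF....
  TT....
  TTTF.F
  TTTTFT

T.....
F.....
TF....
TT....
TTTF.F
TTTTFT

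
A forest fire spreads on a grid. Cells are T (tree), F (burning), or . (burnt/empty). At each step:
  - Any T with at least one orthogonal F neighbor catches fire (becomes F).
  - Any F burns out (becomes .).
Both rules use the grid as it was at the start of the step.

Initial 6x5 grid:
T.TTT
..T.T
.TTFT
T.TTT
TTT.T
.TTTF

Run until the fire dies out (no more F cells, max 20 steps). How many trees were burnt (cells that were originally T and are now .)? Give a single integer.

Step 1: +5 fires, +2 burnt (F count now 5)
Step 2: +6 fires, +5 burnt (F count now 6)
Step 3: +4 fires, +6 burnt (F count now 4)
Step 4: +2 fires, +4 burnt (F count now 2)
Step 5: +1 fires, +2 burnt (F count now 1)
Step 6: +1 fires, +1 burnt (F count now 1)
Step 7: +0 fires, +1 burnt (F count now 0)
Fire out after step 7
Initially T: 20, now '.': 29
Total burnt (originally-T cells now '.'): 19

Answer: 19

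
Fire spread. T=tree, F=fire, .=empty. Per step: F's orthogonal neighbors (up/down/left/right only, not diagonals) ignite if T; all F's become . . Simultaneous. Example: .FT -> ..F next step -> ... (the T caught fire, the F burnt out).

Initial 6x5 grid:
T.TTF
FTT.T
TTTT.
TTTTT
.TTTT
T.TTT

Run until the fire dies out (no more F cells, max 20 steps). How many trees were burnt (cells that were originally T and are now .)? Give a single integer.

Answer: 22

Derivation:
Step 1: +5 fires, +2 burnt (F count now 5)
Step 2: +4 fires, +5 burnt (F count now 4)
Step 3: +2 fires, +4 burnt (F count now 2)
Step 4: +3 fires, +2 burnt (F count now 3)
Step 5: +2 fires, +3 burnt (F count now 2)
Step 6: +3 fires, +2 burnt (F count now 3)
Step 7: +2 fires, +3 burnt (F count now 2)
Step 8: +1 fires, +2 burnt (F count now 1)
Step 9: +0 fires, +1 burnt (F count now 0)
Fire out after step 9
Initially T: 23, now '.': 29
Total burnt (originally-T cells now '.'): 22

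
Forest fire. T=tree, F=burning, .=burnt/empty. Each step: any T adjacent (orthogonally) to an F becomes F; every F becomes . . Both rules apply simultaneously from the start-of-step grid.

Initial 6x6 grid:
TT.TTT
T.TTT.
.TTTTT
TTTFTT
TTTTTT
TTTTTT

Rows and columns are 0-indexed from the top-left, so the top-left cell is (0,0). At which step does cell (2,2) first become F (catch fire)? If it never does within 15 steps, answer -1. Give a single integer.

Step 1: cell (2,2)='T' (+4 fires, +1 burnt)
Step 2: cell (2,2)='F' (+8 fires, +4 burnt)
  -> target ignites at step 2
Step 3: cell (2,2)='.' (+10 fires, +8 burnt)
Step 4: cell (2,2)='.' (+4 fires, +10 burnt)
Step 5: cell (2,2)='.' (+2 fires, +4 burnt)
Step 6: cell (2,2)='.' (+0 fires, +2 burnt)
  fire out at step 6

2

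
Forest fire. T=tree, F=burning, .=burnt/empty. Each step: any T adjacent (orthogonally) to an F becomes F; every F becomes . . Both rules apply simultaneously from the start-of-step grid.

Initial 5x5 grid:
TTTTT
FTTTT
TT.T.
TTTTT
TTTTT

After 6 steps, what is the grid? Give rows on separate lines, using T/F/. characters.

Step 1: 3 trees catch fire, 1 burn out
  FTTTT
  .FTTT
  FT.T.
  TTTTT
  TTTTT
Step 2: 4 trees catch fire, 3 burn out
  .FTTT
  ..FTT
  .F.T.
  FTTTT
  TTTTT
Step 3: 4 trees catch fire, 4 burn out
  ..FTT
  ...FT
  ...T.
  .FTTT
  FTTTT
Step 4: 5 trees catch fire, 4 burn out
  ...FT
  ....F
  ...F.
  ..FTT
  .FTTT
Step 5: 3 trees catch fire, 5 burn out
  ....F
  .....
  .....
  ...FT
  ..FTT
Step 6: 2 trees catch fire, 3 burn out
  .....
  .....
  .....
  ....F
  ...FT

.....
.....
.....
....F
...FT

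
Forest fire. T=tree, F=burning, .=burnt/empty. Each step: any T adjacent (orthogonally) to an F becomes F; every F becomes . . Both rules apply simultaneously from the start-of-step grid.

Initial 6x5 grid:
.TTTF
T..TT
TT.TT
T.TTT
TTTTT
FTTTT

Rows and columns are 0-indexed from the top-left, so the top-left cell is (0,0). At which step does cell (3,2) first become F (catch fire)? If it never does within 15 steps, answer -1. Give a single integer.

Step 1: cell (3,2)='T' (+4 fires, +2 burnt)
Step 2: cell (3,2)='T' (+6 fires, +4 burnt)
Step 3: cell (3,2)='T' (+6 fires, +6 burnt)
Step 4: cell (3,2)='F' (+7 fires, +6 burnt)
  -> target ignites at step 4
Step 5: cell (3,2)='.' (+0 fires, +7 burnt)
  fire out at step 5

4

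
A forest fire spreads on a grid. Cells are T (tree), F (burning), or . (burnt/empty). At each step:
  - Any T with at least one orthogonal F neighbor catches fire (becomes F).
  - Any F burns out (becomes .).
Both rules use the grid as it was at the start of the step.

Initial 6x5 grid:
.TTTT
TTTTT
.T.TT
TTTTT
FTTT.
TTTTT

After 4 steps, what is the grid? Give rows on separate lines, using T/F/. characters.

Step 1: 3 trees catch fire, 1 burn out
  .TTTT
  TTTTT
  .T.TT
  FTTTT
  .FTT.
  FTTTT
Step 2: 3 trees catch fire, 3 burn out
  .TTTT
  TTTTT
  .T.TT
  .FTTT
  ..FT.
  .FTTT
Step 3: 4 trees catch fire, 3 burn out
  .TTTT
  TTTTT
  .F.TT
  ..FTT
  ...F.
  ..FTT
Step 4: 3 trees catch fire, 4 burn out
  .TTTT
  TFTTT
  ...TT
  ...FT
  .....
  ...FT

.TTTT
TFTTT
...TT
...FT
.....
...FT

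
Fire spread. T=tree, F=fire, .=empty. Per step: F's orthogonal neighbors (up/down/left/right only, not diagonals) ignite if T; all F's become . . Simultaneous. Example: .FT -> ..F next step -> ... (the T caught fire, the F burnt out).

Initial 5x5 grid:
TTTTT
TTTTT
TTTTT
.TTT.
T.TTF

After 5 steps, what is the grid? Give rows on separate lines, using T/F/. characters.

Step 1: 1 trees catch fire, 1 burn out
  TTTTT
  TTTTT
  TTTTT
  .TTT.
  T.TF.
Step 2: 2 trees catch fire, 1 burn out
  TTTTT
  TTTTT
  TTTTT
  .TTF.
  T.F..
Step 3: 2 trees catch fire, 2 burn out
  TTTTT
  TTTTT
  TTTFT
  .TF..
  T....
Step 4: 4 trees catch fire, 2 burn out
  TTTTT
  TTTFT
  TTF.F
  .F...
  T....
Step 5: 4 trees catch fire, 4 burn out
  TTTFT
  TTF.F
  TF...
  .....
  T....

TTTFT
TTF.F
TF...
.....
T....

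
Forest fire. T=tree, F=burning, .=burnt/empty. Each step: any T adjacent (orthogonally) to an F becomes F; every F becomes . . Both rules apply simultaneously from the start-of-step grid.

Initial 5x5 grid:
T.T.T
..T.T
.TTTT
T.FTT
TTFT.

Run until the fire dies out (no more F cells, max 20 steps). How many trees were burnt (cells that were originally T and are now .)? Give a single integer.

Step 1: +4 fires, +2 burnt (F count now 4)
Step 2: +5 fires, +4 burnt (F count now 5)
Step 3: +3 fires, +5 burnt (F count now 3)
Step 4: +1 fires, +3 burnt (F count now 1)
Step 5: +1 fires, +1 burnt (F count now 1)
Step 6: +0 fires, +1 burnt (F count now 0)
Fire out after step 6
Initially T: 15, now '.': 24
Total burnt (originally-T cells now '.'): 14

Answer: 14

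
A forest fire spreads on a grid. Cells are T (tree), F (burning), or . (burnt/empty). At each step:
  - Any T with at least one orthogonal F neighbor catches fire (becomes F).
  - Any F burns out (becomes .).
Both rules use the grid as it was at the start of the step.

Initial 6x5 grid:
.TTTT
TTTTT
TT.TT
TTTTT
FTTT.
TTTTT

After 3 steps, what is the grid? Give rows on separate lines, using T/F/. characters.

Step 1: 3 trees catch fire, 1 burn out
  .TTTT
  TTTTT
  TT.TT
  FTTTT
  .FTT.
  FTTTT
Step 2: 4 trees catch fire, 3 burn out
  .TTTT
  TTTTT
  FT.TT
  .FTTT
  ..FT.
  .FTTT
Step 3: 5 trees catch fire, 4 burn out
  .TTTT
  FTTTT
  .F.TT
  ..FTT
  ...F.
  ..FTT

.TTTT
FTTTT
.F.TT
..FTT
...F.
..FTT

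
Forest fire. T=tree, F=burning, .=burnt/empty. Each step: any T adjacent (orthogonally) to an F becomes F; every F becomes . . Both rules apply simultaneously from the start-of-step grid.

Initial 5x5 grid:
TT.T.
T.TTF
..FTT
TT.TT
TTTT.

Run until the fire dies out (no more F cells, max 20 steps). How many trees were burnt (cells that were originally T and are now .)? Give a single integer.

Step 1: +4 fires, +2 burnt (F count now 4)
Step 2: +3 fires, +4 burnt (F count now 3)
Step 3: +1 fires, +3 burnt (F count now 1)
Step 4: +1 fires, +1 burnt (F count now 1)
Step 5: +1 fires, +1 burnt (F count now 1)
Step 6: +2 fires, +1 burnt (F count now 2)
Step 7: +1 fires, +2 burnt (F count now 1)
Step 8: +0 fires, +1 burnt (F count now 0)
Fire out after step 8
Initially T: 16, now '.': 22
Total burnt (originally-T cells now '.'): 13

Answer: 13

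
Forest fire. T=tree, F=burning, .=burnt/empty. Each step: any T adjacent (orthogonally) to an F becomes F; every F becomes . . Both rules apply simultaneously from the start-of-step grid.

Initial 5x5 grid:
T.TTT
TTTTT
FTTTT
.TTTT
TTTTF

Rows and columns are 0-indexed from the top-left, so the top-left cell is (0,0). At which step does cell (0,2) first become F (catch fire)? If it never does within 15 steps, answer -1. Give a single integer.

Step 1: cell (0,2)='T' (+4 fires, +2 burnt)
Step 2: cell (0,2)='T' (+7 fires, +4 burnt)
Step 3: cell (0,2)='T' (+5 fires, +7 burnt)
Step 4: cell (0,2)='F' (+4 fires, +5 burnt)
  -> target ignites at step 4
Step 5: cell (0,2)='.' (+1 fires, +4 burnt)
Step 6: cell (0,2)='.' (+0 fires, +1 burnt)
  fire out at step 6

4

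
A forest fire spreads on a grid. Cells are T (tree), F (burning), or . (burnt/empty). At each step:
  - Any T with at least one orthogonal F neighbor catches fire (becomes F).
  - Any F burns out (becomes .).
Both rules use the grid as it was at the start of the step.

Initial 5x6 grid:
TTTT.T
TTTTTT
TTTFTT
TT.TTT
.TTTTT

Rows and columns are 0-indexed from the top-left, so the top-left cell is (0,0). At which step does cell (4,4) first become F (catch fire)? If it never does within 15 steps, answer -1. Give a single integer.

Step 1: cell (4,4)='T' (+4 fires, +1 burnt)
Step 2: cell (4,4)='T' (+7 fires, +4 burnt)
Step 3: cell (4,4)='F' (+8 fires, +7 burnt)
  -> target ignites at step 3
Step 4: cell (4,4)='.' (+6 fires, +8 burnt)
Step 5: cell (4,4)='.' (+1 fires, +6 burnt)
Step 6: cell (4,4)='.' (+0 fires, +1 burnt)
  fire out at step 6

3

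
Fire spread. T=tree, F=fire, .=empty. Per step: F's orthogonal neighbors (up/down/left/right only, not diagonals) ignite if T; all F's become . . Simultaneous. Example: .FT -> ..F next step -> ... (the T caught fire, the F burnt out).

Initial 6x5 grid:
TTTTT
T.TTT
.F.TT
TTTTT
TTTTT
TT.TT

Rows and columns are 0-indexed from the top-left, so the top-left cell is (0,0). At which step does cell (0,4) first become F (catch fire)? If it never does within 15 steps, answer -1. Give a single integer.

Step 1: cell (0,4)='T' (+1 fires, +1 burnt)
Step 2: cell (0,4)='T' (+3 fires, +1 burnt)
Step 3: cell (0,4)='T' (+4 fires, +3 burnt)
Step 4: cell (0,4)='T' (+4 fires, +4 burnt)
Step 5: cell (0,4)='T' (+4 fires, +4 burnt)
Step 6: cell (0,4)='T' (+4 fires, +4 burnt)
Step 7: cell (0,4)='F' (+2 fires, +4 burnt)
  -> target ignites at step 7
Step 8: cell (0,4)='.' (+1 fires, +2 burnt)
Step 9: cell (0,4)='.' (+1 fires, +1 burnt)
Step 10: cell (0,4)='.' (+1 fires, +1 burnt)
Step 11: cell (0,4)='.' (+0 fires, +1 burnt)
  fire out at step 11

7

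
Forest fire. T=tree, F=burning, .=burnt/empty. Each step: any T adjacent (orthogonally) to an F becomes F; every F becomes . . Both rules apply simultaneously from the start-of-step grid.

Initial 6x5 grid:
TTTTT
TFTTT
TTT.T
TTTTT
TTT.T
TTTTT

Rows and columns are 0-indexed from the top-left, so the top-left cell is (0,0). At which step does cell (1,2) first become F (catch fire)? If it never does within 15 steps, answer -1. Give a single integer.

Step 1: cell (1,2)='F' (+4 fires, +1 burnt)
  -> target ignites at step 1
Step 2: cell (1,2)='.' (+6 fires, +4 burnt)
Step 3: cell (1,2)='.' (+5 fires, +6 burnt)
Step 4: cell (1,2)='.' (+6 fires, +5 burnt)
Step 5: cell (1,2)='.' (+3 fires, +6 burnt)
Step 6: cell (1,2)='.' (+2 fires, +3 burnt)
Step 7: cell (1,2)='.' (+1 fires, +2 burnt)
Step 8: cell (1,2)='.' (+0 fires, +1 burnt)
  fire out at step 8

1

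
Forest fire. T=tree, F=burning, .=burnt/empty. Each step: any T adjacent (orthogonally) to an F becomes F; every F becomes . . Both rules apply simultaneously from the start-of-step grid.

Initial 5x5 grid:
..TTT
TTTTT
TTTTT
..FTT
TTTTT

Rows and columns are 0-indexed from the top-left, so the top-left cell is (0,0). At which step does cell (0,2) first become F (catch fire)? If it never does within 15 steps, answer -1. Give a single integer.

Step 1: cell (0,2)='T' (+3 fires, +1 burnt)
Step 2: cell (0,2)='T' (+6 fires, +3 burnt)
Step 3: cell (0,2)='F' (+7 fires, +6 burnt)
  -> target ignites at step 3
Step 4: cell (0,2)='.' (+3 fires, +7 burnt)
Step 5: cell (0,2)='.' (+1 fires, +3 burnt)
Step 6: cell (0,2)='.' (+0 fires, +1 burnt)
  fire out at step 6

3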